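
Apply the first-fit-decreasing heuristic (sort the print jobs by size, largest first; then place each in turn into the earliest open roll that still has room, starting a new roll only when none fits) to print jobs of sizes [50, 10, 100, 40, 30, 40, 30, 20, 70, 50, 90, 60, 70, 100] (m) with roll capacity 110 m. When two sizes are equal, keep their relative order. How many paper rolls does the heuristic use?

Sorted descending: 100, 100, 90, 70, 70, 60, 50, 50, 40, 40, 30, 30, 20, 10.
  100 → roll 1 (new)  [load 100/110]
  100 → roll 2 (new)  [load 100/110]
  90 → roll 3 (new)  [load 90/110]
  70 → roll 4 (new)  [load 70/110]
  70 → roll 5 (new)  [load 70/110]
  60 → roll 6 (new)  [load 60/110]
  50 → roll 6  [load 110/110]
  50 → roll 7 (new)  [load 50/110]
  40 → roll 4  [load 110/110]
  40 → roll 5  [load 110/110]
  30 → roll 7  [load 80/110]
  30 → roll 7  [load 110/110]
  20 → roll 3  [load 110/110]
  10 → roll 1  [load 110/110]
7 paper rolls opened.

7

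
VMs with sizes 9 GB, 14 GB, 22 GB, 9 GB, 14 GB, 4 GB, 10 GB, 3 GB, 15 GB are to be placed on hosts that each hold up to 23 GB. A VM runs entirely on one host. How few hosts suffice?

Total = 22 + 15 + 14 + 14 + 10 + 9 + 9 + 4 + 3 = 100 GB.
Lower bound: ⌈100/23⌉ = 5 hosts.
A packing using 5 hosts:
  host 1: 22 = 22
  host 2: 15 + 4 + 3 = 22
  host 3: 14 + 9 = 23
  host 4: 14 + 9 = 23
  host 5: 10 = 10
This matches the lower bound, so 5 is optimal.

5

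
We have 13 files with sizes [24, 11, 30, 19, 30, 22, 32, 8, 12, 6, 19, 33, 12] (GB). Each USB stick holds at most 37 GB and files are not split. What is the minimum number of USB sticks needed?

8

Total = 33 + 32 + 30 + 30 + 24 + 22 + 19 + 19 + 12 + 12 + 11 + 8 + 6 = 258 GB.
Lower bound: ⌈258/37⌉ = 7 USB sticks.
Also, 8 files each exceed 37/2 GB, and no two of those can share a USB stick, so at least 8 USB sticks are needed.
A packing using 8 USB sticks:
  USB stick 1: 33 = 33
  USB stick 2: 32 = 32
  USB stick 3: 30 + 6 = 36
  USB stick 4: 30 = 30
  USB stick 5: 24 + 12 = 36
  USB stick 6: 22 + 12 = 34
  USB stick 7: 19 + 11 = 30
  USB stick 8: 19 + 8 = 27
This matches the lower bound, so 8 is optimal.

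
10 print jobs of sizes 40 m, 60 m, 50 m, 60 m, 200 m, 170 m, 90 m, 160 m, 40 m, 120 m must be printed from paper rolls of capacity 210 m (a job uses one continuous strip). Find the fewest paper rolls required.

5

Total = 200 + 170 + 160 + 120 + 90 + 60 + 60 + 50 + 40 + 40 = 990 m.
Lower bound: ⌈990/210⌉ = 5 paper rolls.
A packing using 5 paper rolls:
  roll 1: 200 = 200
  roll 2: 170 + 40 = 210
  roll 3: 160 + 50 = 210
  roll 4: 120 + 90 = 210
  roll 5: 60 + 60 + 40 = 160
This matches the lower bound, so 5 is optimal.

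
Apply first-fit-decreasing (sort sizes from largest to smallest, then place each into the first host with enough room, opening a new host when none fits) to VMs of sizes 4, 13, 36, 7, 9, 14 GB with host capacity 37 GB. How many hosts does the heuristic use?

Sorted descending: 36, 14, 13, 9, 7, 4.
  36 → host 1 (new)  [load 36/37]
  14 → host 2 (new)  [load 14/37]
  13 → host 2  [load 27/37]
  9 → host 2  [load 36/37]
  7 → host 3 (new)  [load 7/37]
  4 → host 3  [load 11/37]
3 hosts opened.

3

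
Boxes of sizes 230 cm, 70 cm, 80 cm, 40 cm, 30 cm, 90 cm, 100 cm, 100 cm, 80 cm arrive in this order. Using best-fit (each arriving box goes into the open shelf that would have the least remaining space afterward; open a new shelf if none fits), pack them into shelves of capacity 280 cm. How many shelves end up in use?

3

  230 → shelf 1 (new)  [load 230/280]
  70 → shelf 2 (new)  [load 70/280]
  80 → shelf 2  [load 150/280]
  40 → shelf 1  [load 270/280]
  30 → shelf 2  [load 180/280]
  90 → shelf 2  [load 270/280]
  100 → shelf 3 (new)  [load 100/280]
  100 → shelf 3  [load 200/280]
  80 → shelf 3  [load 280/280]
3 shelves opened.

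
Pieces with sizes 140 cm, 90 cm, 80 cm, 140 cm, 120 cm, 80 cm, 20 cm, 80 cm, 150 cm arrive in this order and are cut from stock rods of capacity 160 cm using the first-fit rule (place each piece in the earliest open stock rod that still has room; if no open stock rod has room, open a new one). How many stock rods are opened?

7

  140 → stock rod 1 (new)  [load 140/160]
  90 → stock rod 2 (new)  [load 90/160]
  80 → stock rod 3 (new)  [load 80/160]
  140 → stock rod 4 (new)  [load 140/160]
  120 → stock rod 5 (new)  [load 120/160]
  80 → stock rod 3  [load 160/160]
  20 → stock rod 1  [load 160/160]
  80 → stock rod 6 (new)  [load 80/160]
  150 → stock rod 7 (new)  [load 150/160]
7 stock rods opened.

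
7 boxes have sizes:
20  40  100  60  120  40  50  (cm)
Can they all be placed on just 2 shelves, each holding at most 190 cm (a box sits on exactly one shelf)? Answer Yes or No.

No

Total = 430 cm; ⌈430/190⌉ = 3.
At least 3 shelves are required, but only 2 are allowed.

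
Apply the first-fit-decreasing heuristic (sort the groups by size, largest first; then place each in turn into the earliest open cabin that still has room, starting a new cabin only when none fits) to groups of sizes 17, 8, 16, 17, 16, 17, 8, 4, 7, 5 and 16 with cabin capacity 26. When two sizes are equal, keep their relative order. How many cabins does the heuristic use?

Sorted descending: 17, 17, 17, 16, 16, 16, 8, 8, 7, 5, 4.
  17 → cabin 1 (new)  [load 17/26]
  17 → cabin 2 (new)  [load 17/26]
  17 → cabin 3 (new)  [load 17/26]
  16 → cabin 4 (new)  [load 16/26]
  16 → cabin 5 (new)  [load 16/26]
  16 → cabin 6 (new)  [load 16/26]
  8 → cabin 1  [load 25/26]
  8 → cabin 2  [load 25/26]
  7 → cabin 3  [load 24/26]
  5 → cabin 4  [load 21/26]
  4 → cabin 4  [load 25/26]
6 cabins opened.

6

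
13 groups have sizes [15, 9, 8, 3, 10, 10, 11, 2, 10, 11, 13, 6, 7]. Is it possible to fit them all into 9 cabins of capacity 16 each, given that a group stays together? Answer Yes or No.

Yes

A valid assignment using 9 cabins:
  cabin 1: 15 = 15
  cabin 2: 13 + 3 = 16
  cabin 3: 11 + 2 = 13
  cabin 4: 11 = 11
  cabin 5: 10 + 6 = 16
  cabin 6: 10 = 10
  cabin 7: 10 = 10
  cabin 8: 9 + 7 = 16
  cabin 9: 8 = 8
Every load is within 16, so 9 cabins suffice.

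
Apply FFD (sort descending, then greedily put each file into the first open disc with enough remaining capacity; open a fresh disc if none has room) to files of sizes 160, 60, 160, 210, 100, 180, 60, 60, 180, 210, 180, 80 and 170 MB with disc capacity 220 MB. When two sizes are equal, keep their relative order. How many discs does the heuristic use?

10

Sorted descending: 210, 210, 180, 180, 180, 170, 160, 160, 100, 80, 60, 60, 60.
  210 → disc 1 (new)  [load 210/220]
  210 → disc 2 (new)  [load 210/220]
  180 → disc 3 (new)  [load 180/220]
  180 → disc 4 (new)  [load 180/220]
  180 → disc 5 (new)  [load 180/220]
  170 → disc 6 (new)  [load 170/220]
  160 → disc 7 (new)  [load 160/220]
  160 → disc 8 (new)  [load 160/220]
  100 → disc 9 (new)  [load 100/220]
  80 → disc 9  [load 180/220]
  60 → disc 7  [load 220/220]
  60 → disc 8  [load 220/220]
  60 → disc 10 (new)  [load 60/220]
10 discs opened.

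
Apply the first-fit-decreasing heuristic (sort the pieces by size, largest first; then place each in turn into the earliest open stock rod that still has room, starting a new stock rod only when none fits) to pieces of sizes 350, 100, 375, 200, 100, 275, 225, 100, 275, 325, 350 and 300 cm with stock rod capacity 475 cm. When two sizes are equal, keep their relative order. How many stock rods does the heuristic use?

8

Sorted descending: 375, 350, 350, 325, 300, 275, 275, 225, 200, 100, 100, 100.
  375 → stock rod 1 (new)  [load 375/475]
  350 → stock rod 2 (new)  [load 350/475]
  350 → stock rod 3 (new)  [load 350/475]
  325 → stock rod 4 (new)  [load 325/475]
  300 → stock rod 5 (new)  [load 300/475]
  275 → stock rod 6 (new)  [load 275/475]
  275 → stock rod 7 (new)  [load 275/475]
  225 → stock rod 8 (new)  [load 225/475]
  200 → stock rod 6  [load 475/475]
  100 → stock rod 1  [load 475/475]
  100 → stock rod 2  [load 450/475]
  100 → stock rod 3  [load 450/475]
8 stock rods opened.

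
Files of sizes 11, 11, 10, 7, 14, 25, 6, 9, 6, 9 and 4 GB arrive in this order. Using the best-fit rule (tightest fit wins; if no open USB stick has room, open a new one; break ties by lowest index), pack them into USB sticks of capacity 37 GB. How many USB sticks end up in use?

  11 → USB stick 1 (new)  [load 11/37]
  11 → USB stick 1  [load 22/37]
  10 → USB stick 1  [load 32/37]
  7 → USB stick 2 (new)  [load 7/37]
  14 → USB stick 2  [load 21/37]
  25 → USB stick 3 (new)  [load 25/37]
  6 → USB stick 3  [load 31/37]
  9 → USB stick 2  [load 30/37]
  6 → USB stick 3  [load 37/37]
  9 → USB stick 4 (new)  [load 9/37]
  4 → USB stick 1  [load 36/37]
4 USB sticks opened.

4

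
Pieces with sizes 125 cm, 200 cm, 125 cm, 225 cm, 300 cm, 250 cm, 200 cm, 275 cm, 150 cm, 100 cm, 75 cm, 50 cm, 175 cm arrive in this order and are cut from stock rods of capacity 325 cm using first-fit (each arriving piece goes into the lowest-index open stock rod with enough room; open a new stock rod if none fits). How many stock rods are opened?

7

  125 → stock rod 1 (new)  [load 125/325]
  200 → stock rod 1  [load 325/325]
  125 → stock rod 2 (new)  [load 125/325]
  225 → stock rod 3 (new)  [load 225/325]
  300 → stock rod 4 (new)  [load 300/325]
  250 → stock rod 5 (new)  [load 250/325]
  200 → stock rod 2  [load 325/325]
  275 → stock rod 6 (new)  [load 275/325]
  150 → stock rod 7 (new)  [load 150/325]
  100 → stock rod 3  [load 325/325]
  75 → stock rod 5  [load 325/325]
  50 → stock rod 6  [load 325/325]
  175 → stock rod 7  [load 325/325]
7 stock rods opened.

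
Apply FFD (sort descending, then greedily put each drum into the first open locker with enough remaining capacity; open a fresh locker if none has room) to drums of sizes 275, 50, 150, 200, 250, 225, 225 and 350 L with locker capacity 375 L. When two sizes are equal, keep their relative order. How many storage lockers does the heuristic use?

6

Sorted descending: 350, 275, 250, 225, 225, 200, 150, 50.
  350 → locker 1 (new)  [load 350/375]
  275 → locker 2 (new)  [load 275/375]
  250 → locker 3 (new)  [load 250/375]
  225 → locker 4 (new)  [load 225/375]
  225 → locker 5 (new)  [load 225/375]
  200 → locker 6 (new)  [load 200/375]
  150 → locker 4  [load 375/375]
  50 → locker 2  [load 325/375]
6 storage lockers opened.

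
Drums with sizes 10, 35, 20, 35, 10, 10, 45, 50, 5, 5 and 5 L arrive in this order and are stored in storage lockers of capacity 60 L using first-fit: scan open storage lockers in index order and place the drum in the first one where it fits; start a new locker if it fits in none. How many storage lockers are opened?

4

  10 → locker 1 (new)  [load 10/60]
  35 → locker 1  [load 45/60]
  20 → locker 2 (new)  [load 20/60]
  35 → locker 2  [load 55/60]
  10 → locker 1  [load 55/60]
  10 → locker 3 (new)  [load 10/60]
  45 → locker 3  [load 55/60]
  50 → locker 4 (new)  [load 50/60]
  5 → locker 1  [load 60/60]
  5 → locker 2  [load 60/60]
  5 → locker 3  [load 60/60]
4 storage lockers opened.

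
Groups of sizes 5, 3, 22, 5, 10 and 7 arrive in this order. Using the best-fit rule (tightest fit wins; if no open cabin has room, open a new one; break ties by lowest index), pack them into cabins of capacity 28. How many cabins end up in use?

  5 → cabin 1 (new)  [load 5/28]
  3 → cabin 1  [load 8/28]
  22 → cabin 2 (new)  [load 22/28]
  5 → cabin 2  [load 27/28]
  10 → cabin 1  [load 18/28]
  7 → cabin 1  [load 25/28]
2 cabins opened.

2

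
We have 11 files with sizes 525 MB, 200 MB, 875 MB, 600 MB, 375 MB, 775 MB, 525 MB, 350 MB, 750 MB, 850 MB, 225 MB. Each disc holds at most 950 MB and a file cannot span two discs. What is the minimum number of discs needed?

7

Total = 875 + 850 + 775 + 750 + 600 + 525 + 525 + 375 + 350 + 225 + 200 = 6050 MB.
Lower bound: ⌈6050/950⌉ = 7 discs.
A packing using 7 discs:
  disc 1: 875 = 875
  disc 2: 850 = 850
  disc 3: 775 = 775
  disc 4: 750 + 200 = 950
  disc 5: 600 + 350 = 950
  disc 6: 525 + 375 = 900
  disc 7: 525 + 225 = 750
This matches the lower bound, so 7 is optimal.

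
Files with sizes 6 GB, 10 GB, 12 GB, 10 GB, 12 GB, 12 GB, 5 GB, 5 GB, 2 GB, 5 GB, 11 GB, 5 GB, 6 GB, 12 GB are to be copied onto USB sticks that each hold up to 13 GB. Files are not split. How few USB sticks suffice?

10

Total = 12 + 12 + 12 + 12 + 11 + 10 + 10 + 6 + 6 + 5 + 5 + 5 + 5 + 2 = 113 GB.
Lower bound: ⌈113/13⌉ = 9 USB sticks.
A packing using 10 USB sticks:
  USB stick 1: 12 = 12
  USB stick 2: 12 = 12
  USB stick 3: 12 = 12
  USB stick 4: 12 = 12
  USB stick 5: 11 + 2 = 13
  USB stick 6: 10 = 10
  USB stick 7: 10 = 10
  USB stick 8: 6 + 6 = 12
  USB stick 9: 5 + 5 = 10
  USB stick 10: 5 + 5 = 10
No arrangement into 9 USB sticks stays within capacity, so 10 is optimal.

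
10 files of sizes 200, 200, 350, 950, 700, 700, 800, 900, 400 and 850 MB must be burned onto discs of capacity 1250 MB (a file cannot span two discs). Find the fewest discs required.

Total = 950 + 900 + 850 + 800 + 700 + 700 + 400 + 350 + 200 + 200 = 6050 MB.
Lower bound: ⌈6050/1250⌉ = 5 discs.
Also, 6 files each exceed 625 MB, and no two of those can share a disc, so at least 6 discs are needed.
A packing using 6 discs:
  disc 1: 950 + 200 = 1150
  disc 2: 900 + 350 = 1250
  disc 3: 850 + 400 = 1250
  disc 4: 800 + 200 = 1000
  disc 5: 700 = 700
  disc 6: 700 = 700
This matches the lower bound, so 6 is optimal.

6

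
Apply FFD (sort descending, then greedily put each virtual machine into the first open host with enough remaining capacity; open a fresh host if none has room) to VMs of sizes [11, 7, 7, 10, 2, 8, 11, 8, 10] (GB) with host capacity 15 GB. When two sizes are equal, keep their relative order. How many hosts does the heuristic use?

Sorted descending: 11, 11, 10, 10, 8, 8, 7, 7, 2.
  11 → host 1 (new)  [load 11/15]
  11 → host 2 (new)  [load 11/15]
  10 → host 3 (new)  [load 10/15]
  10 → host 4 (new)  [load 10/15]
  8 → host 5 (new)  [load 8/15]
  8 → host 6 (new)  [load 8/15]
  7 → host 5  [load 15/15]
  7 → host 6  [load 15/15]
  2 → host 1  [load 13/15]
6 hosts opened.

6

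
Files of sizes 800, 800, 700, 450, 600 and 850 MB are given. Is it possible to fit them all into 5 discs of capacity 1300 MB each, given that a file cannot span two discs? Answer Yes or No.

A valid assignment using 4 discs:
  disc 1: 850 + 450 = 1300
  disc 2: 800 = 800
  disc 3: 800 = 800
  disc 4: 700 + 600 = 1300
That uses only 4 ≤ 5, so 5 discs are enough.

Yes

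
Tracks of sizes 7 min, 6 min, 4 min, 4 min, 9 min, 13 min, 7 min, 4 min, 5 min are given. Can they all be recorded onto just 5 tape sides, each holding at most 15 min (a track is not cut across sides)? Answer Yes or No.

Yes

A valid assignment using 5 tape sides:
  side 1: 13 = 13
  side 2: 9 + 6 = 15
  side 3: 7 + 7 = 14
  side 4: 5 + 4 + 4 = 13
  side 5: 4 = 4
Every load is within 15 min, so 5 tape sides suffice.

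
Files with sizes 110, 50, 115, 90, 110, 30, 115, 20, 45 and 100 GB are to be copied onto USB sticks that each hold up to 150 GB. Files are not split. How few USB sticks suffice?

6

Total = 115 + 115 + 110 + 110 + 100 + 90 + 50 + 45 + 30 + 20 = 785 GB.
Lower bound: ⌈785/150⌉ = 6 USB sticks.
A packing using 6 USB sticks:
  USB stick 1: 115 + 30 = 145
  USB stick 2: 115 + 20 = 135
  USB stick 3: 110 = 110
  USB stick 4: 110 = 110
  USB stick 5: 100 + 50 = 150
  USB stick 6: 90 + 45 = 135
This matches the lower bound, so 6 is optimal.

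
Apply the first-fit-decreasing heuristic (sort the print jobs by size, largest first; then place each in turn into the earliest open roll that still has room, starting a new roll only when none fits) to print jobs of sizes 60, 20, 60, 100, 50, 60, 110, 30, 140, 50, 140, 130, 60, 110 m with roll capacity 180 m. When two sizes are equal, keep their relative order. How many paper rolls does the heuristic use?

Sorted descending: 140, 140, 130, 110, 110, 100, 60, 60, 60, 60, 50, 50, 30, 20.
  140 → roll 1 (new)  [load 140/180]
  140 → roll 2 (new)  [load 140/180]
  130 → roll 3 (new)  [load 130/180]
  110 → roll 4 (new)  [load 110/180]
  110 → roll 5 (new)  [load 110/180]
  100 → roll 6 (new)  [load 100/180]
  60 → roll 4  [load 170/180]
  60 → roll 5  [load 170/180]
  60 → roll 6  [load 160/180]
  60 → roll 7 (new)  [load 60/180]
  50 → roll 3  [load 180/180]
  50 → roll 7  [load 110/180]
  30 → roll 1  [load 170/180]
  20 → roll 2  [load 160/180]
7 paper rolls opened.

7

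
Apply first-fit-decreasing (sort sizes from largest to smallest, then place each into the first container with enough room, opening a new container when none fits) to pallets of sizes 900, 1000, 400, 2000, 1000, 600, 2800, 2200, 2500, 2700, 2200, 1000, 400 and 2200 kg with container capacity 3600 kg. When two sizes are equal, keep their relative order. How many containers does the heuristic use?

7

Sorted descending: 2800, 2700, 2500, 2200, 2200, 2200, 2000, 1000, 1000, 1000, 900, 600, 400, 400.
  2800 → container 1 (new)  [load 2800/3600]
  2700 → container 2 (new)  [load 2700/3600]
  2500 → container 3 (new)  [load 2500/3600]
  2200 → container 4 (new)  [load 2200/3600]
  2200 → container 5 (new)  [load 2200/3600]
  2200 → container 6 (new)  [load 2200/3600]
  2000 → container 7 (new)  [load 2000/3600]
  1000 → container 3  [load 3500/3600]
  1000 → container 4  [load 3200/3600]
  1000 → container 5  [load 3200/3600]
  900 → container 2  [load 3600/3600]
  600 → container 1  [load 3400/3600]
  400 → container 4  [load 3600/3600]
  400 → container 5  [load 3600/3600]
7 containers opened.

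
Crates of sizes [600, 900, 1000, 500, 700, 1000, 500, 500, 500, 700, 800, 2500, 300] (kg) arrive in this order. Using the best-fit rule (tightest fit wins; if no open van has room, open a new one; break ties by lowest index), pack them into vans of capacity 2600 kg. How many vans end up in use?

  600 → van 1 (new)  [load 600/2600]
  900 → van 1  [load 1500/2600]
  1000 → van 1  [load 2500/2600]
  500 → van 2 (new)  [load 500/2600]
  700 → van 2  [load 1200/2600]
  1000 → van 2  [load 2200/2600]
  500 → van 3 (new)  [load 500/2600]
  500 → van 3  [load 1000/2600]
  500 → van 3  [load 1500/2600]
  700 → van 3  [load 2200/2600]
  800 → van 4 (new)  [load 800/2600]
  2500 → van 5 (new)  [load 2500/2600]
  300 → van 2  [load 2500/2600]
5 vans opened.

5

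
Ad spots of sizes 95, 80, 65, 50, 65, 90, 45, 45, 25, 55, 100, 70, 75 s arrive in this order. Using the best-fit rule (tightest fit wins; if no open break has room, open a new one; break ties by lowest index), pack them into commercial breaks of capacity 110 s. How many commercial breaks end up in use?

9

  95 → break 1 (new)  [load 95/110]
  80 → break 2 (new)  [load 80/110]
  65 → break 3 (new)  [load 65/110]
  50 → break 4 (new)  [load 50/110]
  65 → break 5 (new)  [load 65/110]
  90 → break 6 (new)  [load 90/110]
  45 → break 3  [load 110/110]
  45 → break 5  [load 110/110]
  25 → break 2  [load 105/110]
  55 → break 4  [load 105/110]
  100 → break 7 (new)  [load 100/110]
  70 → break 8 (new)  [load 70/110]
  75 → break 9 (new)  [load 75/110]
9 commercial breaks opened.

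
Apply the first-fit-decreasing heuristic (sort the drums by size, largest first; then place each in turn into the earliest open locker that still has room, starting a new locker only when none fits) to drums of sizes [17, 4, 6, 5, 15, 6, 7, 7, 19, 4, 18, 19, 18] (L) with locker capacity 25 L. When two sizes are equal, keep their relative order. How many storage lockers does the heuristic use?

6

Sorted descending: 19, 19, 18, 18, 17, 15, 7, 7, 6, 6, 5, 4, 4.
  19 → locker 1 (new)  [load 19/25]
  19 → locker 2 (new)  [load 19/25]
  18 → locker 3 (new)  [load 18/25]
  18 → locker 4 (new)  [load 18/25]
  17 → locker 5 (new)  [load 17/25]
  15 → locker 6 (new)  [load 15/25]
  7 → locker 3  [load 25/25]
  7 → locker 4  [load 25/25]
  6 → locker 1  [load 25/25]
  6 → locker 2  [load 25/25]
  5 → locker 5  [load 22/25]
  4 → locker 6  [load 19/25]
  4 → locker 6  [load 23/25]
6 storage lockers opened.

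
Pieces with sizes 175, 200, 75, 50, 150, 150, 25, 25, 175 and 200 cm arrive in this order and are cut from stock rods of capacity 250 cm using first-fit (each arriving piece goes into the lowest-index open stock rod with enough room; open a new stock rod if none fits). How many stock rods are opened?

6

  175 → stock rod 1 (new)  [load 175/250]
  200 → stock rod 2 (new)  [load 200/250]
  75 → stock rod 1  [load 250/250]
  50 → stock rod 2  [load 250/250]
  150 → stock rod 3 (new)  [load 150/250]
  150 → stock rod 4 (new)  [load 150/250]
  25 → stock rod 3  [load 175/250]
  25 → stock rod 3  [load 200/250]
  175 → stock rod 5 (new)  [load 175/250]
  200 → stock rod 6 (new)  [load 200/250]
6 stock rods opened.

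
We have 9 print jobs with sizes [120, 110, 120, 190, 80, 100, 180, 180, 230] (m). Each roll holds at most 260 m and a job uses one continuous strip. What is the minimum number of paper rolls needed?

6

Total = 230 + 190 + 180 + 180 + 120 + 120 + 110 + 100 + 80 = 1310 m.
Lower bound: ⌈1310/260⌉ = 6 paper rolls.
A packing using 6 paper rolls:
  roll 1: 230 = 230
  roll 2: 190 = 190
  roll 3: 180 + 80 = 260
  roll 4: 180 = 180
  roll 5: 120 + 120 = 240
  roll 6: 110 + 100 = 210
This matches the lower bound, so 6 is optimal.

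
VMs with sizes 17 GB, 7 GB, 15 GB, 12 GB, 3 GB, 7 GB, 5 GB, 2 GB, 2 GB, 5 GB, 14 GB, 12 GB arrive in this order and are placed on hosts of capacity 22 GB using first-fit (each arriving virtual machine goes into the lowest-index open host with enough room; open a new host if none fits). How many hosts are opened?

5

  17 → host 1 (new)  [load 17/22]
  7 → host 2 (new)  [load 7/22]
  15 → host 2  [load 22/22]
  12 → host 3 (new)  [load 12/22]
  3 → host 1  [load 20/22]
  7 → host 3  [load 19/22]
  5 → host 4 (new)  [load 5/22]
  2 → host 1  [load 22/22]
  2 → host 3  [load 21/22]
  5 → host 4  [load 10/22]
  14 → host 5 (new)  [load 14/22]
  12 → host 4  [load 22/22]
5 hosts opened.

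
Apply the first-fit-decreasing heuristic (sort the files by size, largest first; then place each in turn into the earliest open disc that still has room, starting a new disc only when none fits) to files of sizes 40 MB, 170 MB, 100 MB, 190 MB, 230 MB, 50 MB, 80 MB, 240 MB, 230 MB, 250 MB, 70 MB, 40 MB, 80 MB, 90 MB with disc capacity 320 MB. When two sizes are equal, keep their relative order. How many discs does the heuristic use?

6

Sorted descending: 250, 240, 230, 230, 190, 170, 100, 90, 80, 80, 70, 50, 40, 40.
  250 → disc 1 (new)  [load 250/320]
  240 → disc 2 (new)  [load 240/320]
  230 → disc 3 (new)  [load 230/320]
  230 → disc 4 (new)  [load 230/320]
  190 → disc 5 (new)  [load 190/320]
  170 → disc 6 (new)  [load 170/320]
  100 → disc 5  [load 290/320]
  90 → disc 3  [load 320/320]
  80 → disc 2  [load 320/320]
  80 → disc 4  [load 310/320]
  70 → disc 1  [load 320/320]
  50 → disc 6  [load 220/320]
  40 → disc 6  [load 260/320]
  40 → disc 6  [load 300/320]
6 discs opened.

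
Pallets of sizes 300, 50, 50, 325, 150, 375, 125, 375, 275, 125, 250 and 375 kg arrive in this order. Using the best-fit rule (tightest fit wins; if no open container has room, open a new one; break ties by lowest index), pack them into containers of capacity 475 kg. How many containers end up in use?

7

  300 → container 1 (new)  [load 300/475]
  50 → container 1  [load 350/475]
  50 → container 1  [load 400/475]
  325 → container 2 (new)  [load 325/475]
  150 → container 2  [load 475/475]
  375 → container 3 (new)  [load 375/475]
  125 → container 4 (new)  [load 125/475]
  375 → container 5 (new)  [load 375/475]
  275 → container 4  [load 400/475]
  125 → container 6 (new)  [load 125/475]
  250 → container 6  [load 375/475]
  375 → container 7 (new)  [load 375/475]
7 containers opened.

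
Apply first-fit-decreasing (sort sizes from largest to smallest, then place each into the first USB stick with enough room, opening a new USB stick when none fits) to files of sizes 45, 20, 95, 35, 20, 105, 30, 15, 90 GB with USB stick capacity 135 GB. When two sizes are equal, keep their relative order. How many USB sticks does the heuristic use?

Sorted descending: 105, 95, 90, 45, 35, 30, 20, 20, 15.
  105 → USB stick 1 (new)  [load 105/135]
  95 → USB stick 2 (new)  [load 95/135]
  90 → USB stick 3 (new)  [load 90/135]
  45 → USB stick 3  [load 135/135]
  35 → USB stick 2  [load 130/135]
  30 → USB stick 1  [load 135/135]
  20 → USB stick 4 (new)  [load 20/135]
  20 → USB stick 4  [load 40/135]
  15 → USB stick 4  [load 55/135]
4 USB sticks opened.

4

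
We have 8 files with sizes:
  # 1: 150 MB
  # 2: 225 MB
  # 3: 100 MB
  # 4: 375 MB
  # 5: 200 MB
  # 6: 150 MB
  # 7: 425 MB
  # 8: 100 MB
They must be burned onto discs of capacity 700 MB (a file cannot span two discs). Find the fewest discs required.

3

Total = 425 + 375 + 225 + 200 + 150 + 150 + 100 + 100 = 1725 MB.
Lower bound: ⌈1725/700⌉ = 3 discs.
A packing using 3 discs:
  disc 1: 425 + 225 = 650
  disc 2: 375 + 200 + 100 = 675
  disc 3: 150 + 150 + 100 = 400
This matches the lower bound, so 3 is optimal.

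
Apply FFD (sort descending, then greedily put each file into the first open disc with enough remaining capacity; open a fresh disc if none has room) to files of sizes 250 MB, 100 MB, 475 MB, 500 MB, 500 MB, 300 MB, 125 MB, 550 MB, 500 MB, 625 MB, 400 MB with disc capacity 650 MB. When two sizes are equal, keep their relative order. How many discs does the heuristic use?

8

Sorted descending: 625, 550, 500, 500, 500, 475, 400, 300, 250, 125, 100.
  625 → disc 1 (new)  [load 625/650]
  550 → disc 2 (new)  [load 550/650]
  500 → disc 3 (new)  [load 500/650]
  500 → disc 4 (new)  [load 500/650]
  500 → disc 5 (new)  [load 500/650]
  475 → disc 6 (new)  [load 475/650]
  400 → disc 7 (new)  [load 400/650]
  300 → disc 8 (new)  [load 300/650]
  250 → disc 7  [load 650/650]
  125 → disc 3  [load 625/650]
  100 → disc 2  [load 650/650]
8 discs opened.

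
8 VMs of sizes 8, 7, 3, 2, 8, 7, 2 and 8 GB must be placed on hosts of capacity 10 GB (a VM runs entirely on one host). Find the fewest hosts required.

Total = 8 + 8 + 8 + 7 + 7 + 3 + 2 + 2 = 45 GB.
Lower bound: ⌈45/10⌉ = 5 hosts.
A packing using 5 hosts:
  host 1: 8 + 2 = 10
  host 2: 8 + 2 = 10
  host 3: 8 = 8
  host 4: 7 + 3 = 10
  host 5: 7 = 7
This matches the lower bound, so 5 is optimal.

5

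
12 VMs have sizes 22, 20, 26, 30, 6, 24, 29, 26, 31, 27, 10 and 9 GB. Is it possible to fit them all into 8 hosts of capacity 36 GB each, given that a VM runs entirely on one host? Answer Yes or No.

No

Total = 260 GB; ⌈260/36⌉ = 8.
9 VMs each exceed half the capacity and cannot share a host, forcing at least 9 hosts.
At least 9 hosts are required, but only 8 are allowed.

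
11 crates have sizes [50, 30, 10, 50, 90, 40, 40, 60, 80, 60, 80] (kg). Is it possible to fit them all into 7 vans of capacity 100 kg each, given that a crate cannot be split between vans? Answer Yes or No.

A valid assignment using 7 vans:
  van 1: 90 + 10 = 100
  van 2: 80 = 80
  van 3: 80 = 80
  van 4: 60 + 40 = 100
  van 5: 60 + 40 = 100
  van 6: 50 + 50 = 100
  van 7: 30 = 30
Every load is within 100 kg, so 7 vans suffice.

Yes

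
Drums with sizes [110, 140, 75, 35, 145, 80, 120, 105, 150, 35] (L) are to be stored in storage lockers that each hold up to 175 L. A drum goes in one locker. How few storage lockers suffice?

7

Total = 150 + 145 + 140 + 120 + 110 + 105 + 80 + 75 + 35 + 35 = 995 L.
Lower bound: ⌈995/175⌉ = 6 storage lockers.
A packing using 7 storage lockers:
  locker 1: 150 = 150
  locker 2: 145 = 145
  locker 3: 140 + 35 = 175
  locker 4: 120 + 35 = 155
  locker 5: 110 = 110
  locker 6: 105 = 105
  locker 7: 80 + 75 = 155
No arrangement into 6 storage lockers stays within capacity, so 7 is optimal.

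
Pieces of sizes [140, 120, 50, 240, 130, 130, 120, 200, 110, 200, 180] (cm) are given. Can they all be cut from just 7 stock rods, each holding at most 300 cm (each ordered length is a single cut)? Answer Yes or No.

Yes

A valid assignment using 7 stock rods:
  stock rod 1: 240 + 50 = 290
  stock rod 2: 200 = 200
  stock rod 3: 200 = 200
  stock rod 4: 180 + 120 = 300
  stock rod 5: 140 + 130 = 270
  stock rod 6: 130 + 120 = 250
  stock rod 7: 110 = 110
Every load is within 300 cm, so 7 stock rods suffice.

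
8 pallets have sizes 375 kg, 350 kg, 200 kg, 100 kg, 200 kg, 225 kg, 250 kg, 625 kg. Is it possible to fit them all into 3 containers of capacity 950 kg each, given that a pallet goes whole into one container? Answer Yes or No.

A valid assignment using 3 containers:
  container 1: 625 + 250 = 875
  container 2: 375 + 350 + 225 = 950
  container 3: 200 + 200 + 100 = 500
Every load is within 950 kg, so 3 containers suffice.

Yes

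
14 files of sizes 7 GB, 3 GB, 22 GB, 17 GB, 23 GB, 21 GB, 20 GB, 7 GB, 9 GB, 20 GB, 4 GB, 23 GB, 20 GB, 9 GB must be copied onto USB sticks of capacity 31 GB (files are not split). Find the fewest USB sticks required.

Total = 23 + 23 + 22 + 21 + 20 + 20 + 20 + 17 + 9 + 9 + 7 + 7 + 4 + 3 = 205 GB.
Lower bound: ⌈205/31⌉ = 7 USB sticks.
Also, 8 files each exceed 31/2 GB, and no two of those can share a USB stick, so at least 8 USB sticks are needed.
A packing using 8 USB sticks:
  USB stick 1: 23 + 7 = 30
  USB stick 2: 23 + 7 = 30
  USB stick 3: 22 + 9 = 31
  USB stick 4: 21 + 9 = 30
  USB stick 5: 20 + 4 + 3 = 27
  USB stick 6: 20 = 20
  USB stick 7: 20 = 20
  USB stick 8: 17 = 17
This matches the lower bound, so 8 is optimal.

8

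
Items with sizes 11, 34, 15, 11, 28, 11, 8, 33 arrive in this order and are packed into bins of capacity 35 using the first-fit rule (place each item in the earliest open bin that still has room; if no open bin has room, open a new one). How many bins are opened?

  11 → bin 1 (new)  [load 11/35]
  34 → bin 2 (new)  [load 34/35]
  15 → bin 1  [load 26/35]
  11 → bin 3 (new)  [load 11/35]
  28 → bin 4 (new)  [load 28/35]
  11 → bin 3  [load 22/35]
  8 → bin 1  [load 34/35]
  33 → bin 5 (new)  [load 33/35]
5 bins opened.

5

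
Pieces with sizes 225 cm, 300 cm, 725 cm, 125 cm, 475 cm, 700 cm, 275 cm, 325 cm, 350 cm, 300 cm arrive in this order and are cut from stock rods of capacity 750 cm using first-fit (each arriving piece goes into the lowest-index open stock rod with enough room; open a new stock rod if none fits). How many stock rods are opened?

  225 → stock rod 1 (new)  [load 225/750]
  300 → stock rod 1  [load 525/750]
  725 → stock rod 2 (new)  [load 725/750]
  125 → stock rod 1  [load 650/750]
  475 → stock rod 3 (new)  [load 475/750]
  700 → stock rod 4 (new)  [load 700/750]
  275 → stock rod 3  [load 750/750]
  325 → stock rod 5 (new)  [load 325/750]
  350 → stock rod 5  [load 675/750]
  300 → stock rod 6 (new)  [load 300/750]
6 stock rods opened.

6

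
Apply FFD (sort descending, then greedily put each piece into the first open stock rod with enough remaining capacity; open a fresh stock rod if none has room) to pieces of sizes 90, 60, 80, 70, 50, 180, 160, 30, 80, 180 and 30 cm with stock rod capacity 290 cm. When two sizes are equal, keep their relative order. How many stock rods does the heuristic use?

Sorted descending: 180, 180, 160, 90, 80, 80, 70, 60, 50, 30, 30.
  180 → stock rod 1 (new)  [load 180/290]
  180 → stock rod 2 (new)  [load 180/290]
  160 → stock rod 3 (new)  [load 160/290]
  90 → stock rod 1  [load 270/290]
  80 → stock rod 2  [load 260/290]
  80 → stock rod 3  [load 240/290]
  70 → stock rod 4 (new)  [load 70/290]
  60 → stock rod 4  [load 130/290]
  50 → stock rod 3  [load 290/290]
  30 → stock rod 2  [load 290/290]
  30 → stock rod 4  [load 160/290]
4 stock rods opened.

4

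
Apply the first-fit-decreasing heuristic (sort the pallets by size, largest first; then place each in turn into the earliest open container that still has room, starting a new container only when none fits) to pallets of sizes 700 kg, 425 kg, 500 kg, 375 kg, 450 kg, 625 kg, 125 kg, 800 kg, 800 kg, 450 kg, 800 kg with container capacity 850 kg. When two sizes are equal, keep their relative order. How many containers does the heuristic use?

Sorted descending: 800, 800, 800, 700, 625, 500, 450, 450, 425, 375, 125.
  800 → container 1 (new)  [load 800/850]
  800 → container 2 (new)  [load 800/850]
  800 → container 3 (new)  [load 800/850]
  700 → container 4 (new)  [load 700/850]
  625 → container 5 (new)  [load 625/850]
  500 → container 6 (new)  [load 500/850]
  450 → container 7 (new)  [load 450/850]
  450 → container 8 (new)  [load 450/850]
  425 → container 9 (new)  [load 425/850]
  375 → container 7  [load 825/850]
  125 → container 4  [load 825/850]
9 containers opened.

9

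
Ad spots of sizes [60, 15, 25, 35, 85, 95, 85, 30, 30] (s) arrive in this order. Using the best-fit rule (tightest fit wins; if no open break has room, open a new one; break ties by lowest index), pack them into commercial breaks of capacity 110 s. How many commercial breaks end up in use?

5

  60 → break 1 (new)  [load 60/110]
  15 → break 1  [load 75/110]
  25 → break 1  [load 100/110]
  35 → break 2 (new)  [load 35/110]
  85 → break 3 (new)  [load 85/110]
  95 → break 4 (new)  [load 95/110]
  85 → break 5 (new)  [load 85/110]
  30 → break 2  [load 65/110]
  30 → break 2  [load 95/110]
5 commercial breaks opened.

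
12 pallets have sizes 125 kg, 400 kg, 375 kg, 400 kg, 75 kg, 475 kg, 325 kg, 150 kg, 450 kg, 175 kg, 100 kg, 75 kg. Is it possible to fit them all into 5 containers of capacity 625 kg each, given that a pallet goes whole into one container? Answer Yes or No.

No

Total = 3125 kg; ⌈3125/625⌉ = 5.
6 pallets each exceed half the capacity and cannot share a container, forcing at least 6 containers.
At least 6 containers are required, but only 5 are allowed.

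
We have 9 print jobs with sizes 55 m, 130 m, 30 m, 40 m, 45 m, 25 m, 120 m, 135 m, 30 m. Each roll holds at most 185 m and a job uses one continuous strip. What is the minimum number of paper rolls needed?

4

Total = 135 + 130 + 120 + 55 + 45 + 40 + 30 + 30 + 25 = 610 m.
Lower bound: ⌈610/185⌉ = 4 paper rolls.
A packing using 4 paper rolls:
  roll 1: 135 + 45 = 180
  roll 2: 130 + 55 = 185
  roll 3: 120 + 40 + 25 = 185
  roll 4: 30 + 30 = 60
This matches the lower bound, so 4 is optimal.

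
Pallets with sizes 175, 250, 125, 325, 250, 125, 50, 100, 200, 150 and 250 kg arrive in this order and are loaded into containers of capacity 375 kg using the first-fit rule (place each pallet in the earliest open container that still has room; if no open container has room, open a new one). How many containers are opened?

  175 → container 1 (new)  [load 175/375]
  250 → container 2 (new)  [load 250/375]
  125 → container 1  [load 300/375]
  325 → container 3 (new)  [load 325/375]
  250 → container 4 (new)  [load 250/375]
  125 → container 2  [load 375/375]
  50 → container 1  [load 350/375]
  100 → container 4  [load 350/375]
  200 → container 5 (new)  [load 200/375]
  150 → container 5  [load 350/375]
  250 → container 6 (new)  [load 250/375]
6 containers opened.

6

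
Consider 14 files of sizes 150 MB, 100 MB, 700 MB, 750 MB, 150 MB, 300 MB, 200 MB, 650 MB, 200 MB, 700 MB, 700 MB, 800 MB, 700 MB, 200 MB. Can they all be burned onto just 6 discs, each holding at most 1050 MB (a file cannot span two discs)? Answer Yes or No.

No

Total = 6300 MB; ⌈6300/1050⌉ = 6.
7 files each exceed half the capacity and cannot share a disc, forcing at least 7 discs.
At least 7 discs are required, but only 6 are allowed.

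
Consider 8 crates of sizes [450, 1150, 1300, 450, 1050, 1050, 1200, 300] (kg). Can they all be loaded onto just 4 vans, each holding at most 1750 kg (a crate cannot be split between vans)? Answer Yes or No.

No

Total = 6950 kg; ⌈6950/1750⌉ = 4.
5 crates each exceed half the capacity and cannot share a van, forcing at least 5 vans.
At least 5 vans are required, but only 4 are allowed.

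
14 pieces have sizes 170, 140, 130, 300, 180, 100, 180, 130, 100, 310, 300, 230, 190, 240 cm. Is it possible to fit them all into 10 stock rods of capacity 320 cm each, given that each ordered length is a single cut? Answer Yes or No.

Yes

A valid assignment using 10 stock rods:
  stock rod 1: 310 = 310
  stock rod 2: 300 = 300
  stock rod 3: 300 = 300
  stock rod 4: 240 = 240
  stock rod 5: 230 = 230
  stock rod 6: 190 + 130 = 320
  stock rod 7: 180 + 140 = 320
  stock rod 8: 180 + 130 = 310
  stock rod 9: 170 + 100 = 270
  stock rod 10: 100 = 100
Every load is within 320 cm, so 10 stock rods suffice.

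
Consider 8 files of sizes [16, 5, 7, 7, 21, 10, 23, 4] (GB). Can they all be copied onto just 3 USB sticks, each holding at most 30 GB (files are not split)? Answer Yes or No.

Total = 93 GB; ⌈93/30⌉ = 4.
At least 4 USB sticks are required, but only 3 are allowed.

No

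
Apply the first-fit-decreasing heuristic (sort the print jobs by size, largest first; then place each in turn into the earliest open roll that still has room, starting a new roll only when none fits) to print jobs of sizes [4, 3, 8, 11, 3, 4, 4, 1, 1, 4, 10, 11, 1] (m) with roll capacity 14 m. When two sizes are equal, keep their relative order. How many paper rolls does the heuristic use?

Sorted descending: 11, 11, 10, 8, 4, 4, 4, 4, 3, 3, 1, 1, 1.
  11 → roll 1 (new)  [load 11/14]
  11 → roll 2 (new)  [load 11/14]
  10 → roll 3 (new)  [load 10/14]
  8 → roll 4 (new)  [load 8/14]
  4 → roll 3  [load 14/14]
  4 → roll 4  [load 12/14]
  4 → roll 5 (new)  [load 4/14]
  4 → roll 5  [load 8/14]
  3 → roll 1  [load 14/14]
  3 → roll 2  [load 14/14]
  1 → roll 4  [load 13/14]
  1 → roll 4  [load 14/14]
  1 → roll 5  [load 9/14]
5 paper rolls opened.

5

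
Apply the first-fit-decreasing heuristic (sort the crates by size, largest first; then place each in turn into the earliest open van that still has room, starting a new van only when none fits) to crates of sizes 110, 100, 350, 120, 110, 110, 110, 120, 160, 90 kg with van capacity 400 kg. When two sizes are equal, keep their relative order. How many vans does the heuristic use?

4

Sorted descending: 350, 160, 120, 120, 110, 110, 110, 110, 100, 90.
  350 → van 1 (new)  [load 350/400]
  160 → van 2 (new)  [load 160/400]
  120 → van 2  [load 280/400]
  120 → van 2  [load 400/400]
  110 → van 3 (new)  [load 110/400]
  110 → van 3  [load 220/400]
  110 → van 3  [load 330/400]
  110 → van 4 (new)  [load 110/400]
  100 → van 4  [load 210/400]
  90 → van 4  [load 300/400]
4 vans opened.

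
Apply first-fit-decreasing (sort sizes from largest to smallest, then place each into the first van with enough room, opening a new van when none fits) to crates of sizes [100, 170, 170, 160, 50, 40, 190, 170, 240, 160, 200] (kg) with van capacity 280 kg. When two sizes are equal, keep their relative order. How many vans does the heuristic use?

8

Sorted descending: 240, 200, 190, 170, 170, 170, 160, 160, 100, 50, 40.
  240 → van 1 (new)  [load 240/280]
  200 → van 2 (new)  [load 200/280]
  190 → van 3 (new)  [load 190/280]
  170 → van 4 (new)  [load 170/280]
  170 → van 5 (new)  [load 170/280]
  170 → van 6 (new)  [load 170/280]
  160 → van 7 (new)  [load 160/280]
  160 → van 8 (new)  [load 160/280]
  100 → van 4  [load 270/280]
  50 → van 2  [load 250/280]
  40 → van 1  [load 280/280]
8 vans opened.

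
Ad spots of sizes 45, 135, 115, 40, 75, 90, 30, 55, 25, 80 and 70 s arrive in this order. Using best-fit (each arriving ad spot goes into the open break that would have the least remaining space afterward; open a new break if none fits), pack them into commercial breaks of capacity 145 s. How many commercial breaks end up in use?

6

  45 → break 1 (new)  [load 45/145]
  135 → break 2 (new)  [load 135/145]
  115 → break 3 (new)  [load 115/145]
  40 → break 1  [load 85/145]
  75 → break 4 (new)  [load 75/145]
  90 → break 5 (new)  [load 90/145]
  30 → break 3  [load 145/145]
  55 → break 5  [load 145/145]
  25 → break 1  [load 110/145]
  80 → break 6 (new)  [load 80/145]
  70 → break 4  [load 145/145]
6 commercial breaks opened.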